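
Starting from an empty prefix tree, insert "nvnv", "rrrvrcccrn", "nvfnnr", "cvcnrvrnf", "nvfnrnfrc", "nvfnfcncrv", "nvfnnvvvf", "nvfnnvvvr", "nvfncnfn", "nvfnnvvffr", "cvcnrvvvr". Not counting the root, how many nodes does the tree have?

Insert word by word; a character creates a node only if that edge doesn't already exist:
  "nvnv" → 4 new (n, v, n, v)
  "rrrvrcccrn" → 10 new (r, r, r, v, r, c, c, c, r, n)
  "nvfnnr" → prefix "nv" already present; 4 new (f, n, n, r)
  "cvcnrvrnf" → 9 new (c, v, c, n, r, v, r, n, f)
  "nvfnrnfrc" → prefix "nvfn" already present; 5 new (r, n, f, r, c)
  "nvfnfcncrv" → prefix "nvfn" already present; 6 new (f, c, n, c, r, v)
  "nvfnnvvvf" → prefix "nvfnn" already present; 4 new (v, v, v, f)
  "nvfnnvvvr" → prefix "nvfnnvvv" already present; 1 new (r)
  "nvfncnfn" → prefix "nvfn" already present; 4 new (c, n, f, n)
  "nvfnnvvffr" → prefix "nvfnnvv" already present; 3 new (f, f, r)
  "cvcnrvvvr" → prefix "cvcnrv" already present; 3 new (v, v, r)
Total nodes = 4 + 10 + 4 + 9 + 5 + 6 + 4 + 1 + 4 + 3 + 3 = 53

53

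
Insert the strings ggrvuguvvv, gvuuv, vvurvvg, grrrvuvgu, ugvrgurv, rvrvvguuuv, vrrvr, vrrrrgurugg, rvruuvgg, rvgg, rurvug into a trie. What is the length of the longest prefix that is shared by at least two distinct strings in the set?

3

The deepest shared node is where two words last agree before diverging.
"rvruuvgg" and "rvrvvguuuv" agree on "rvr" (3 characters) before diverging; nothing deeper is shared.
Longest shared-prefix length: 3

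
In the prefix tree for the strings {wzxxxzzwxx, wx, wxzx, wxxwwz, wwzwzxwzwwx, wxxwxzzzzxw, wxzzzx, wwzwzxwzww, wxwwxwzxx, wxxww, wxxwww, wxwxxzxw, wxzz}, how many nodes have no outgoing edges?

9

Leaves are exactly the stored words that no other stored word extends.
Those words: "wwzwzxwzwwx", "wxwwxwzxx", "wxwxxzxw", "wxxwww", "wxxwwz", "wxxwxzzzzxw", "wxzx", "wxzzzx", "wzxxxzzwxx"
Leaf count: 9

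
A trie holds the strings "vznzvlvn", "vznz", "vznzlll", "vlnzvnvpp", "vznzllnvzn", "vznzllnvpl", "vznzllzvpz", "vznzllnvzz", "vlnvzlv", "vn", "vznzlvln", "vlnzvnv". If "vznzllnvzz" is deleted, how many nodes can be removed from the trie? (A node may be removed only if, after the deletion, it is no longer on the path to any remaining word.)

1

After clearing the end-marker at "vznzllnvzz", prune upward until reaching a node still needed by another word.
The suffix "z" (1 node) is used only by "vznzllnvzz"; the node for "vznzllnvz" still has the child "n", so pruning stops there.
Nodes removed: 1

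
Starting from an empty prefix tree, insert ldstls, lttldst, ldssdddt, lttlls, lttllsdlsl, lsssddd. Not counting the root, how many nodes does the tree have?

Trie structure (* marks end of a word):
(root)
└─ l
   ├─ d
   │  └─ s
   │     ├─ s
   │     │  └─ d
   │     │     └─ d
   │     │        └─ d
   │     │           └─ t *
   │     └─ t
   │        └─ l
   │           └─ s *
   ├─ s
   │  └─ s
   │     └─ s
   │        └─ d
   │           └─ d
   │              └─ d *
   └─ t
      └─ t
         └─ l
            ├─ d
            │  └─ s
            │     └─ t *
            └─ l
               └─ s *
                  └─ d
                     └─ l
                        └─ s
                           └─ l *
Counting every labelled node above: 29.

29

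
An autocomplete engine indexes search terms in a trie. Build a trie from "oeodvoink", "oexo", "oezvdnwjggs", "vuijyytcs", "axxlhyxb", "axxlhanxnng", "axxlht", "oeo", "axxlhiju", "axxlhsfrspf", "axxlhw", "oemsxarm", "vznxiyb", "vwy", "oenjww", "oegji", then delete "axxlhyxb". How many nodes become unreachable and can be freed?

Walk "axxlhyxb" from the leaf back toward the root, removing each node that no remaining word uses.
The suffix "yxb" (3 nodes) is used only by "axxlhyxb"; the node for "axxlh" still has the child "a", so pruning stops there.
Nodes removed: 3

3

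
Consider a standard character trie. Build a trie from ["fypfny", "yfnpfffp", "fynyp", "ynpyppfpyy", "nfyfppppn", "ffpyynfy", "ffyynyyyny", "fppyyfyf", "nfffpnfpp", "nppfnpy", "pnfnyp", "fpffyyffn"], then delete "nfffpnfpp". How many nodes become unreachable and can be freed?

After clearing the end-marker at "nfffpnfpp", prune upward until reaching a node still needed by another word.
The suffix "ffpnfpp" (7 nodes) is used only by "nfffpnfpp"; the node for "nf" still has the child "y", so pruning stops there.
Nodes removed: 7

7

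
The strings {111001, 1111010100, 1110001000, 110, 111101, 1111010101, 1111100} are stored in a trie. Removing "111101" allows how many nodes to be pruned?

0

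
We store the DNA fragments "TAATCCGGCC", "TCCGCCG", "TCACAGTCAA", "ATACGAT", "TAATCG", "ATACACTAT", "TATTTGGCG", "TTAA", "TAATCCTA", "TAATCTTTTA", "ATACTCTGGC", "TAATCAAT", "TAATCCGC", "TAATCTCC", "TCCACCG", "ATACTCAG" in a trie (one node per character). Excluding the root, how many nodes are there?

72

For each word, the new-node count is its length minus the longest prefix already in the trie:
  "TAATCCGGCC" → 10 new (T, A, A, T, C, C, G, G, C, C)
  "TCCGCCG" → prefix "T" already present; 6 new (C, C, G, C, C, G)
  "TCACAGTCAA" → prefix "TC" already present; 8 new (A, C, A, G, T, C, A, A)
  "ATACGAT" → 7 new (A, T, A, C, G, A, T)
  "TAATCG" → prefix "TAATC" already present; 1 new (G)
  "ATACACTAT" → prefix "ATAC" already present; 5 new (A, C, T, A, T)
  "TATTTGGCG" → prefix "TA" already present; 7 new (T, T, T, G, G, C, G)
  "TTAA" → prefix "T" already present; 3 new (T, A, A)
  "TAATCCTA" → prefix "TAATCC" already present; 2 new (T, A)
  "TAATCTTTTA" → prefix "TAATC" already present; 5 new (T, T, T, T, A)
  "ATACTCTGGC" → prefix "ATAC" already present; 6 new (T, C, T, G, G, C)
  "TAATCAAT" → prefix "TAATC" already present; 3 new (A, A, T)
  "TAATCCGC" → prefix "TAATCCG" already present; 1 new (C)
  "TAATCTCC" → prefix "TAATCT" already present; 2 new (C, C)
  "TCCACCG" → prefix "TCC" already present; 4 new (A, C, C, G)
  "ATACTCAG" → prefix "ATACTC" already present; 2 new (A, G)
Total nodes = 10 + 6 + 8 + 7 + 1 + 5 + 7 + 3 + 2 + 5 + 6 + 3 + 1 + 2 + 4 + 2 = 72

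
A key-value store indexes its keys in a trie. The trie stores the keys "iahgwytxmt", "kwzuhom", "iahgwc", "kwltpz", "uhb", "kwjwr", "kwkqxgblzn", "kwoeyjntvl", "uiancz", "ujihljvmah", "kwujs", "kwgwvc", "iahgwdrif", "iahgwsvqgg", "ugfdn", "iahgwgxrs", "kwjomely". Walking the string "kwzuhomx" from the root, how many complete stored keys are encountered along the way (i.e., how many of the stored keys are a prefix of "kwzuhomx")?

Check each prefix of "kwzuhomx" against the stored set — each match is an end-marker on the path.
Prefixes of the query that are stored words: "kwzuhom"
Count: 1

1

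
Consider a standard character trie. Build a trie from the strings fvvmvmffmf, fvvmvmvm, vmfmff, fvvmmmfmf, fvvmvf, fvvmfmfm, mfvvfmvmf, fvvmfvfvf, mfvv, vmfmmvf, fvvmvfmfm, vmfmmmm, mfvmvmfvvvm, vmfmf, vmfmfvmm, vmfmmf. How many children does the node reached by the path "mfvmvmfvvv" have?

Follow the path "mfvmvmfvvv" to its node, then look at its outgoing edges.
Distinct next characters after "mfvmvmfvvv": m.
That node has 1 child edge.

1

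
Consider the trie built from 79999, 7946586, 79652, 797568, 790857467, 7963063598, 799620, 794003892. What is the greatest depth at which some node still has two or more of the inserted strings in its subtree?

3

Look for the deepest trie node that still has at least two words in its subtree.
"794003892" and "7946586" agree on "794" (3 characters) before diverging; nothing deeper is shared.
Longest shared-prefix length: 3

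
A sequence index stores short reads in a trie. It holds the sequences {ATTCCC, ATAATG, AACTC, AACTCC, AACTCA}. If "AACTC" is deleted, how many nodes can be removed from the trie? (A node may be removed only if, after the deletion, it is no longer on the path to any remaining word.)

0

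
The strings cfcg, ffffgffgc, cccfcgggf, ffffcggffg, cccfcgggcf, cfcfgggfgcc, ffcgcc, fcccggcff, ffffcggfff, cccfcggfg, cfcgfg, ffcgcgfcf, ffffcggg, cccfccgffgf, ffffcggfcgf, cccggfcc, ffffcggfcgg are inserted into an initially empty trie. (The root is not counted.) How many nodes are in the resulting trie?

74

For each word, the new-node count is its length minus the longest prefix already in the trie:
  "cfcg" → 4 new (c, f, c, g)
  "ffffgffgc" → 9 new (f, f, f, f, g, f, f, g, c)
  "cccfcgggf" → prefix "c" already present; 8 new (c, c, f, c, g, g, g, f)
  "ffffcggffg" → prefix "ffff" already present; 6 new (c, g, g, f, f, g)
  "cccfcgggcf" → prefix "cccfcggg" already present; 2 new (c, f)
  "cfcfgggfgcc" → prefix "cfc" already present; 8 new (f, g, g, g, f, g, c, c)
  "ffcgcc" → prefix "ff" already present; 4 new (c, g, c, c)
  "fcccggcff" → prefix "f" already present; 8 new (c, c, c, g, g, c, f, f)
  "ffffcggfff" → prefix "ffffcggff" already present; 1 new (f)
  "cccfcggfg" → prefix "cccfcgg" already present; 2 new (f, g)
  "cfcgfg" → prefix "cfcg" already present; 2 new (f, g)
  "ffcgcgfcf" → prefix "ffcgc" already present; 4 new (g, f, c, f)
  "ffffcggg" → prefix "ffffcgg" already present; 1 new (g)
  "cccfccgffgf" → prefix "cccfc" already present; 6 new (c, g, f, f, g, f)
  "ffffcggfcgf" → prefix "ffffcggf" already present; 3 new (c, g, f)
  "cccggfcc" → prefix "ccc" already present; 5 new (g, g, f, c, c)
  "ffffcggfcgg" → prefix "ffffcggfcg" already present; 1 new (g)
Total nodes = 4 + 9 + 8 + 6 + 2 + 8 + 4 + 8 + 1 + 2 + 2 + 4 + 1 + 6 + 3 + 5 + 1 = 74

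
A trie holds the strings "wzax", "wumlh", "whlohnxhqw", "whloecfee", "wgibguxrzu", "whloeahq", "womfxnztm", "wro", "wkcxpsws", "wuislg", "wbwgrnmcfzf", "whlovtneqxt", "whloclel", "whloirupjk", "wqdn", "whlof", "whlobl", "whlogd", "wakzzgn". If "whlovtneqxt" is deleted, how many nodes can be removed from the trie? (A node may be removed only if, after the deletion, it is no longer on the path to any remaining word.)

Walk "whlovtneqxt" from the leaf back toward the root, removing each node that no remaining word uses.
The suffix "vtneqxt" (7 nodes) is used only by "whlovtneqxt"; the node for "whlo" still has the child "h", so pruning stops there.
Nodes removed: 7

7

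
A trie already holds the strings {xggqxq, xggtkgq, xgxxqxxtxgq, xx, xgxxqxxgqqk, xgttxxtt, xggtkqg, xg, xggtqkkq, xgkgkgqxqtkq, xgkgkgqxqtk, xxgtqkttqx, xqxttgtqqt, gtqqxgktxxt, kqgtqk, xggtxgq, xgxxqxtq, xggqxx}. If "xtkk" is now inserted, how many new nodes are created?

3

The longest prefix of "xtkk" already in the trie is "x" (length 1).
So 4 − 1 = 3 new nodes.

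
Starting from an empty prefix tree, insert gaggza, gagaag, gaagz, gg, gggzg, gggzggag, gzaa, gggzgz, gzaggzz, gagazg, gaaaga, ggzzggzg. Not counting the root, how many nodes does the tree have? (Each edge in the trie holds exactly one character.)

38

Trie structure (* marks end of a word):
(root)
└─ g
   ├─ a
   │  ├─ a
   │  │  ├─ a
   │  │  │  └─ g
   │  │  │     └─ a *
   │  │  └─ g
   │  │     └─ z *
   │  └─ g
   │     ├─ a
   │     │  ├─ a
   │     │  │  └─ g *
   │     │  └─ z
   │     │     └─ g *
   │     └─ g
   │        └─ z
   │           └─ a *
   ├─ g *
   │  ├─ g
   │  │  └─ z
   │  │     └─ g *
   │  │        ├─ g
   │  │        │  └─ a
   │  │        │     └─ g *
   │  │        └─ z *
   │  └─ z
   │     └─ z
   │        └─ g
   │           └─ g
   │              └─ z
   │                 └─ g *
   └─ z
      └─ a
         ├─ a *
         └─ g
            └─ g
               └─ z
                  └─ z *
Counting every labelled node above: 38.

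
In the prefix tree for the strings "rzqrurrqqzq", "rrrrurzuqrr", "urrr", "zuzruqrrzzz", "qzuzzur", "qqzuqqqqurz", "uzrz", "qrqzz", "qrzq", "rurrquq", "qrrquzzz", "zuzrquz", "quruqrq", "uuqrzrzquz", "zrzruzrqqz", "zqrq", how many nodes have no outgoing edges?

16

Leaves are exactly the stored words that no other stored word extends.
Those words: "qqzuqqqqurz", "qrqzz", "qrrquzzz", "qrzq", "quruqrq", "qzuzzur", "rrrrurzuqrr", "rurrquq", "rzqrurrqqzq", "urrr", "uuqrzrzquz", "uzrz", "zqrq", "zrzruzrqqz", "zuzrquz", "zuzruqrrzzz"
Leaf count: 16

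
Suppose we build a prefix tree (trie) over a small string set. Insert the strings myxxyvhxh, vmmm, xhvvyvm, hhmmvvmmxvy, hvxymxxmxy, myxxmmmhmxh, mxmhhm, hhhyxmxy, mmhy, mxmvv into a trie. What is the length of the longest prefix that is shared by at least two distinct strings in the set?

Equivalently: take the maximum, over all pairs, of their longest common prefix length.
"myxxmmmhmxh" and "myxxyvhxh" agree on "myxx" (4 characters) before diverging; nothing deeper is shared.
Longest shared-prefix length: 4

4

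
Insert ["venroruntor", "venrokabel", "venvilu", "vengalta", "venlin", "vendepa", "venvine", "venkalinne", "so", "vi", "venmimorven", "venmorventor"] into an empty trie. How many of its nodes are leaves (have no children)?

Leaves are exactly the stored words that no other stored word extends.
Those words: "so", "vendepa", "vengalta", "venkalinne", "venlin", "venmimorven", "venmorventor", "venrokabel", "venroruntor", "venvilu", "venvine", "vi"
Leaf count: 12

12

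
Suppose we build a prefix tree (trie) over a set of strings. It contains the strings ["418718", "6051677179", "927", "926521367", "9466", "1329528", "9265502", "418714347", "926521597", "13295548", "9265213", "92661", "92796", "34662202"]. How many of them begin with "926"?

5

Filter for entries beginning with "926":
Matches: "9265213", "926521367", "926521597", "9265502", "92661"
Count: 5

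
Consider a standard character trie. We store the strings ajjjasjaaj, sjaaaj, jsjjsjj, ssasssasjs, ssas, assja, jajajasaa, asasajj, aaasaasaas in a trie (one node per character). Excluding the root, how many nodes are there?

Insert word by word; a character creates a node only if that edge doesn't already exist:
  "ajjjasjaaj" → 10 new (a, j, j, j, a, s, j, a, a, j)
  "sjaaaj" → 6 new (s, j, a, a, a, j)
  "jsjjsjj" → 7 new (j, s, j, j, s, j, j)
  "ssasssasjs" → prefix "s" already present; 9 new (s, a, s, s, s, a, s, j, s)
  "ssas" → prefix "ssas" already present; 0 new (none)
  "assja" → prefix "a" already present; 4 new (s, s, j, a)
  "jajajasaa" → prefix "j" already present; 8 new (a, j, a, j, a, s, a, a)
  "asasajj" → prefix "as" already present; 5 new (a, s, a, j, j)
  "aaasaasaas" → prefix "a" already present; 9 new (a, a, s, a, a, s, a, a, s)
Total nodes = 10 + 6 + 7 + 9 + 0 + 4 + 8 + 5 + 9 = 58

58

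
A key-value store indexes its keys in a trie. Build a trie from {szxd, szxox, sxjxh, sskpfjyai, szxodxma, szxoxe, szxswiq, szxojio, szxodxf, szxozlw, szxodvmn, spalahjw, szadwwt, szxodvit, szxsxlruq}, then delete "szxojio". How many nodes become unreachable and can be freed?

3

After clearing the end-marker at "szxojio", prune upward until reaching a node still needed by another word.
The suffix "jio" (3 nodes) is used only by "szxojio"; the node for "szxo" still has the child "x", so pruning stops there.
Nodes removed: 3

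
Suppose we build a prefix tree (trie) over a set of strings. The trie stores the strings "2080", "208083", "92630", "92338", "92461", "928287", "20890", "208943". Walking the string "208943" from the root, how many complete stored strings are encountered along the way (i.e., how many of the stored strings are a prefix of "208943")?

1

Traverse "208943" character by character; count nodes along the way that are marked as word ends.
Prefixes of the query that are stored words: "208943"
Count: 1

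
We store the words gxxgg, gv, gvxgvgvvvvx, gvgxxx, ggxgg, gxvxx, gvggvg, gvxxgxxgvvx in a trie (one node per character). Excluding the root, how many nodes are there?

Trie structure (* marks end of a word):
(root)
└─ g
   ├─ g
   │  └─ x
   │     └─ g
   │        └─ g *
   ├─ v *
   │  ├─ g
   │  │  ├─ g
   │  │  │  └─ v
   │  │  │     └─ g *
   │  │  └─ x
   │  │     └─ x
   │  │        └─ x *
   │  └─ x
   │     ├─ g
   │     │  └─ v
   │     │     └─ g
   │     │        └─ v
   │     │           └─ v
   │     │              └─ v
   │     │                 └─ v
   │     │                    └─ x *
   │     └─ x
   │        └─ g
   │           └─ x
   │              └─ x
   │                 └─ g
   │                    └─ v
   │                       └─ v
   │                          └─ x *
   └─ x
      ├─ v
      │  └─ x
      │     └─ x *
      └─ x
         └─ g
            └─ g *
Counting every labelled node above: 37.

37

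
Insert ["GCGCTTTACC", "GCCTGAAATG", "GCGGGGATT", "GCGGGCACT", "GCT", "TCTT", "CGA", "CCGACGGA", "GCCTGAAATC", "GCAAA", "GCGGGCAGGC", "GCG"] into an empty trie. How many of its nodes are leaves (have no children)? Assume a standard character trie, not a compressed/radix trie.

A leaf is a node with no children — equivalently, the end of a word that is not a proper prefix of any other stored word.
Those words: "CCGACGGA", "CGA", "GCAAA", "GCCTGAAATC", "GCCTGAAATG", "GCGCTTTACC", "GCGGGCACT", "GCGGGCAGGC", "GCGGGGATT", "GCT", "TCTT"
Leaf count: 11

11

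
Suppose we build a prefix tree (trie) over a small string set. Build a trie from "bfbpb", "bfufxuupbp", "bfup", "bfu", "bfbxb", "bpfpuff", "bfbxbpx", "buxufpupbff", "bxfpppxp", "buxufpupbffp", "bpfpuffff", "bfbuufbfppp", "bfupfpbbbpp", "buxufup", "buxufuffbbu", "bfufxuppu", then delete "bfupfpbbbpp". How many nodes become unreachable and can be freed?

7

After clearing the end-marker at "bfupfpbbbpp", prune upward until reaching a node still needed by another word.
The suffix "fpbbbpp" (7 nodes) is used only by "bfupfpbbbpp"; "bfup" is itself a stored word, so pruning stops there.
Nodes removed: 7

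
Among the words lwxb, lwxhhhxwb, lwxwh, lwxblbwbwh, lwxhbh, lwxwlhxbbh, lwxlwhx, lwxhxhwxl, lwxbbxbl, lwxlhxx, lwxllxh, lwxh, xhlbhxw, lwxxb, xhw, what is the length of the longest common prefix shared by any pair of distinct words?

Equivalently: take the maximum, over all pairs, of their longest common prefix length.
"lwxb" and "lwxbbxbl" agree on "lwxb" (4 characters) before diverging; nothing deeper is shared.
Longest shared-prefix length: 4

4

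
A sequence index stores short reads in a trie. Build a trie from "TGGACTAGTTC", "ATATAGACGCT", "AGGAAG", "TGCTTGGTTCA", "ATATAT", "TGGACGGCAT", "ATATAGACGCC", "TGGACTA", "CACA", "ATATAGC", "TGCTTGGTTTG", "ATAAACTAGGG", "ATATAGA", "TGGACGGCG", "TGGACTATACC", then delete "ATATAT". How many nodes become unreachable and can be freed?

1

Walk "ATATAT" from the leaf back toward the root, removing each node that no remaining word uses.
The suffix "T" (1 node) is used only by "ATATAT"; the node for "ATATA" still has the child "G", so pruning stops there.
Nodes removed: 1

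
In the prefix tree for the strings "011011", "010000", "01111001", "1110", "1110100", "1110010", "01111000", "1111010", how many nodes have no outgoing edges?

7

Leaves are exactly the stored words that no other stored word extends.
Those words: "010000", "011011", "01111000", "01111001", "1110010", "1110100", "1111010"
Leaf count: 7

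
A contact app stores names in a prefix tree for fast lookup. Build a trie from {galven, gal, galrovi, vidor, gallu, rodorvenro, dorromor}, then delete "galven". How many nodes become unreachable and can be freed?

3

Walk "galven" from the leaf back toward the root, removing each node that no remaining word uses.
The suffix "ven" (3 nodes) is used only by "galven"; the node for "gal" still has the child "r", so pruning stops there.
Nodes removed: 3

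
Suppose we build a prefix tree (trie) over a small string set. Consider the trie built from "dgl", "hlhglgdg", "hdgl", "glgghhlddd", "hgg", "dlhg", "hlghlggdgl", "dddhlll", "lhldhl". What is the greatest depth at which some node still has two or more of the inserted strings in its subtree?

The deepest shared node is where two words last agree before diverging.
"hlghlggdgl" and "hlhglgdg" agree on "hl" (2 characters) before diverging; nothing deeper is shared.
Longest shared-prefix length: 2

2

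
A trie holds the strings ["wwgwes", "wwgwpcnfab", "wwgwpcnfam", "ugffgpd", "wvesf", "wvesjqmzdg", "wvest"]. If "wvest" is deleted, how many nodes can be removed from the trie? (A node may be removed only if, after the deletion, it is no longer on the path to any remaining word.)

A node on "wvest"'s path can go only if nothing else ends at it or branches off below it.
The suffix "t" (1 node) is used only by "wvest"; the node for "wves" still has the child "f", so pruning stops there.
Nodes removed: 1

1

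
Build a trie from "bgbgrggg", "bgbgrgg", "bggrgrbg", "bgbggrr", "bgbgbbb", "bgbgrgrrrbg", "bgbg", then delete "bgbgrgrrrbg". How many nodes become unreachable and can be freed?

Walk "bgbgrgrrrbg" from the leaf back toward the root, removing each node that no remaining word uses.
The suffix "rrrbg" (5 nodes) is used only by "bgbgrgrrrbg"; the node for "bgbgrg" still has the child "g", so pruning stops there.
Nodes removed: 5

5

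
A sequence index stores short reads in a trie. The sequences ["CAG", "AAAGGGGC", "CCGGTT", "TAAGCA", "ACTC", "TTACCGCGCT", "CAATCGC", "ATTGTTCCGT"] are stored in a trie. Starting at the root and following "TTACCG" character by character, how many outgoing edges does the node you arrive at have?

The children of the "TTACCG" node are the distinct next characters among strings starting with "TTACCG".
Distinct next characters after "TTACCG": C.
That node has 1 child edge.

1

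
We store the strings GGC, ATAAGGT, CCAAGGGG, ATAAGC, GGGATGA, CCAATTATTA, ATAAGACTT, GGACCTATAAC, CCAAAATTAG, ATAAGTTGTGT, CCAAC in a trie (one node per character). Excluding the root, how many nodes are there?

56

For each word, the new-node count is its length minus the longest prefix already in the trie:
  "GGC" → 3 new (G, G, C)
  "ATAAGGT" → 7 new (A, T, A, A, G, G, T)
  "CCAAGGGG" → 8 new (C, C, A, A, G, G, G, G)
  "ATAAGC" → prefix "ATAAG" already present; 1 new (C)
  "GGGATGA" → prefix "GG" already present; 5 new (G, A, T, G, A)
  "CCAATTATTA" → prefix "CCAA" already present; 6 new (T, T, A, T, T, A)
  "ATAAGACTT" → prefix "ATAAG" already present; 4 new (A, C, T, T)
  "GGACCTATAAC" → prefix "GG" already present; 9 new (A, C, C, T, A, T, A, A, C)
  "CCAAAATTAG" → prefix "CCAA" already present; 6 new (A, A, T, T, A, G)
  "ATAAGTTGTGT" → prefix "ATAAG" already present; 6 new (T, T, G, T, G, T)
  "CCAAC" → prefix "CCAA" already present; 1 new (C)
Total nodes = 3 + 7 + 8 + 1 + 5 + 6 + 4 + 9 + 6 + 6 + 1 = 56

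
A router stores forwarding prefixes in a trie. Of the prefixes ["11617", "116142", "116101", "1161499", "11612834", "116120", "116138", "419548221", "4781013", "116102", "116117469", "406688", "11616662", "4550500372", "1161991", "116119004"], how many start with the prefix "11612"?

2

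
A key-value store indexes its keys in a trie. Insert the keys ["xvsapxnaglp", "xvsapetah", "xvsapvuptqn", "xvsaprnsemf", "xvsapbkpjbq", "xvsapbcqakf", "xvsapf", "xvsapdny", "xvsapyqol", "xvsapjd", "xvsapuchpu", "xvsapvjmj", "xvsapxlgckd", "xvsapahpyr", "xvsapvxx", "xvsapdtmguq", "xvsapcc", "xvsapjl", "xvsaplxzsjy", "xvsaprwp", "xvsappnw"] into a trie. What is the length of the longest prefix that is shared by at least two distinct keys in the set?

The deepest shared node is where two words last agree before diverging.
"xvsapbcqakf" and "xvsapbkpjbq" agree on "xvsapb" (6 characters) before diverging; nothing deeper is shared.
Longest shared-prefix length: 6

6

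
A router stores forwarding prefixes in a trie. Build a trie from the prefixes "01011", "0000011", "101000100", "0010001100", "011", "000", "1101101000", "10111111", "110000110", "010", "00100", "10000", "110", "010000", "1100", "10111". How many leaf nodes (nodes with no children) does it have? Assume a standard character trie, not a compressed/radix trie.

A leaf is a node with no children — equivalently, the end of a word that is not a proper prefix of any other stored word.
Those words: "0000011", "0010001100", "010000", "01011", "011", "10000", "101000100", "10111111", "110000110", "1101101000"
Leaf count: 10

10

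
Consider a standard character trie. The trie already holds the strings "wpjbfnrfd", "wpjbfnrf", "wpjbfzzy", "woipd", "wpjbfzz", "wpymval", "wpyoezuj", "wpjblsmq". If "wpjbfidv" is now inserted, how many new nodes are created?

"wpjbf" is already a path in the trie; the remaining "idv" must be added.
New nodes needed: |"wpjbfidv"| − 5 = 8 − 5 = 3.

3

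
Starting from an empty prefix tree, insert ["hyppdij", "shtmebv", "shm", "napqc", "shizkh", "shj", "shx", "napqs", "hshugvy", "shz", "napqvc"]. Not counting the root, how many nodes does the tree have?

36

For each word, the new-node count is its length minus the longest prefix already in the trie:
  "hyppdij" → 7 new (h, y, p, p, d, i, j)
  "shtmebv" → 7 new (s, h, t, m, e, b, v)
  "shm" → prefix "sh" already present; 1 new (m)
  "napqc" → 5 new (n, a, p, q, c)
  "shizkh" → prefix "sh" already present; 4 new (i, z, k, h)
  "shj" → prefix "sh" already present; 1 new (j)
  "shx" → prefix "sh" already present; 1 new (x)
  "napqs" → prefix "napq" already present; 1 new (s)
  "hshugvy" → prefix "h" already present; 6 new (s, h, u, g, v, y)
  "shz" → prefix "sh" already present; 1 new (z)
  "napqvc" → prefix "napq" already present; 2 new (v, c)
Total nodes = 7 + 7 + 1 + 5 + 4 + 1 + 1 + 1 + 6 + 1 + 2 = 36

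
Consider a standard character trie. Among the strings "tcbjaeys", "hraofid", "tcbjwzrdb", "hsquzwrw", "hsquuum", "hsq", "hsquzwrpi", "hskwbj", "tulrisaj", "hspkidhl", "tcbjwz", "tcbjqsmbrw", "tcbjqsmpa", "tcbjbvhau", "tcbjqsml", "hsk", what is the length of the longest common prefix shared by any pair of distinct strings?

7

The deepest shared node is where two words last agree before diverging.
"hsquzwrpi" and "hsquzwrw" agree on "hsquzwr" (7 characters) before diverging; nothing deeper is shared.
Longest shared-prefix length: 7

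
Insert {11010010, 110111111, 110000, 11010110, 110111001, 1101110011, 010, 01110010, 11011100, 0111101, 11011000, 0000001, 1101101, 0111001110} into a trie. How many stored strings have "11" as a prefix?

9

Traverse to the node for "11", then collect every word in that subtree.
Matches: "110000", "11010010", "11010110", "11011000", "1101101", "11011100", "110111001", "1101110011", "110111111"
Count: 9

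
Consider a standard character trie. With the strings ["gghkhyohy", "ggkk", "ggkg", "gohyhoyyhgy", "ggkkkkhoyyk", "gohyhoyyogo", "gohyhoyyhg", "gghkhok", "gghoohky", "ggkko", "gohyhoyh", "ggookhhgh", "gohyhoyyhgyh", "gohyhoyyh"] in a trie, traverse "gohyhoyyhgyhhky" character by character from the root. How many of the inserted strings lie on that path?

4

Traverse "gohyhoyyhgyhhky" character by character; count nodes along the way that are marked as word ends.
Prefixes of the query that are stored words: "gohyhoyyh", "gohyhoyyhg", "gohyhoyyhgy", "gohyhoyyhgyh"
Count: 4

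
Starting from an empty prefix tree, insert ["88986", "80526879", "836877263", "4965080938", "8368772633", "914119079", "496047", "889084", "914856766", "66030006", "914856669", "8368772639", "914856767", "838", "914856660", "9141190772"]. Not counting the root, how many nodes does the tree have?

For each word, the new-node count is its length minus the longest prefix already in the trie:
  "88986" → 5 new (8, 8, 9, 8, 6)
  "80526879" → prefix "8" already present; 7 new (0, 5, 2, 6, 8, 7, 9)
  "836877263" → prefix "8" already present; 8 new (3, 6, 8, 7, 7, 2, 6, 3)
  "4965080938" → 10 new (4, 9, 6, 5, 0, 8, 0, 9, 3, 8)
  "8368772633" → prefix "836877263" already present; 1 new (3)
  "914119079" → 9 new (9, 1, 4, 1, 1, 9, 0, 7, 9)
  "496047" → prefix "496" already present; 3 new (0, 4, 7)
  "889084" → prefix "889" already present; 3 new (0, 8, 4)
  "914856766" → prefix "914" already present; 6 new (8, 5, 6, 7, 6, 6)
  "66030006" → 8 new (6, 6, 0, 3, 0, 0, 0, 6)
  "914856669" → prefix "914856" already present; 3 new (6, 6, 9)
  "8368772639" → prefix "836877263" already present; 1 new (9)
  "914856767" → prefix "91485676" already present; 1 new (7)
  "838" → prefix "83" already present; 1 new (8)
  "914856660" → prefix "91485666" already present; 1 new (0)
  "9141190772" → prefix "91411907" already present; 2 new (7, 2)
Total nodes = 5 + 7 + 8 + 10 + 1 + 9 + 3 + 3 + 6 + 8 + 3 + 1 + 1 + 1 + 1 + 2 = 69

69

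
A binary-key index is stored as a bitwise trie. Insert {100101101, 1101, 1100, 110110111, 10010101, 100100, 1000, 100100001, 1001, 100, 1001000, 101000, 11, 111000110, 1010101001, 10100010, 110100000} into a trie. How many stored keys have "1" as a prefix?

Walk to "1"; the words in its subtree are exactly those with that prefix.
Matches: "100", "1000", "1001", "100100", "1001000", "100100001", "10010101", "100101101", "101000", "10100010", "1010101001", "11", "1100", "1101", "110100000", "110110111", "111000110"
Count: 17

17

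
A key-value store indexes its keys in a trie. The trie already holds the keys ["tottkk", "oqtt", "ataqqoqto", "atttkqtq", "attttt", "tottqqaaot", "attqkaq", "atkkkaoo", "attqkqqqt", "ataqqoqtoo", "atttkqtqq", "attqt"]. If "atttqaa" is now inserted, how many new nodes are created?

"attt" is already a path in the trie; the remaining "qaa" must be added.
So 7 − 4 = 3 new nodes.

3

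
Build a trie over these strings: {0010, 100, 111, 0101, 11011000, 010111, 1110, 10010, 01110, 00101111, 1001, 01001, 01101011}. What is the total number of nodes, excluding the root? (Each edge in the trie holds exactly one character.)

37

For each word, the new-node count is its length minus the longest prefix already in the trie:
  "0010" → 4 new (0, 0, 1, 0)
  "100" → 3 new (1, 0, 0)
  "111" → prefix "1" already present; 2 new (1, 1)
  "0101" → prefix "0" already present; 3 new (1, 0, 1)
  "11011000" → prefix "11" already present; 6 new (0, 1, 1, 0, 0, 0)
  "010111" → prefix "0101" already present; 2 new (1, 1)
  "1110" → prefix "111" already present; 1 new (0)
  "10010" → prefix "100" already present; 2 new (1, 0)
  "01110" → prefix "01" already present; 3 new (1, 1, 0)
  "00101111" → prefix "0010" already present; 4 new (1, 1, 1, 1)
  "1001" → prefix "1001" already present; 0 new (none)
  "01001" → prefix "010" already present; 2 new (0, 1)
  "01101011" → prefix "011" already present; 5 new (0, 1, 0, 1, 1)
Total nodes = 4 + 3 + 2 + 3 + 6 + 2 + 1 + 2 + 3 + 4 + 0 + 2 + 5 = 37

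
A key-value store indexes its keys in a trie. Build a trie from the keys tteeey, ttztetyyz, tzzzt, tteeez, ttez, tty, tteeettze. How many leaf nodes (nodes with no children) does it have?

Leaves are exactly the stored words that no other stored word extends.
Those words: "tteeettze", "tteeey", "tteeez", "ttez", "tty", "ttztetyyz", "tzzzt"
Leaf count: 7

7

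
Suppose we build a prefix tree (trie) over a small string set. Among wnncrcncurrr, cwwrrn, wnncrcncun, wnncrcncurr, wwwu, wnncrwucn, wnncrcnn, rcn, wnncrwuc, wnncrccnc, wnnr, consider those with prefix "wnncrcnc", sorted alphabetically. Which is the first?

wnncrcncun

DFS of the "wnncrcnc" subtree visits, in order: "wnncrcncun", "wnncrcncurr", "wnncrcncurrr"
Position 1: wnncrcncun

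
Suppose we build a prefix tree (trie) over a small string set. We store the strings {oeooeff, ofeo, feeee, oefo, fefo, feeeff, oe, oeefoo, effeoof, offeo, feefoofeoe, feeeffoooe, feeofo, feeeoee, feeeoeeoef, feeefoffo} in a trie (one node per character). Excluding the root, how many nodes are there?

59

Count nodes per top-level branch (shared prefixes stored once):
  'e'-branch (effeoof): 7 nodes
  'f'-branch (feeee, feeeff, feeeffoooe, feeefoffo, feeeoee, feeeoeeoef, feefoofeoe, feeofo, fefo): 33 nodes
  'o'-branch (oe, oeefoo, oefo, oeooeff, ofeo, offeo): 19 nodes
Sum: 59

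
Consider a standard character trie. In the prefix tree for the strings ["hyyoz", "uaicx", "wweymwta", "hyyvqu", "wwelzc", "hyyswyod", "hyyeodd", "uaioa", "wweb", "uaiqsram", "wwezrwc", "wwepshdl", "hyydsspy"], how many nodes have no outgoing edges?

13

A leaf is a node with no children — equivalently, the end of a word that is not a proper prefix of any other stored word.
Those words: "hyydsspy", "hyyeodd", "hyyoz", "hyyswyod", "hyyvqu", "uaicx", "uaioa", "uaiqsram", "wweb", "wwelzc", "wwepshdl", "wweymwta", "wwezrwc"
Leaf count: 13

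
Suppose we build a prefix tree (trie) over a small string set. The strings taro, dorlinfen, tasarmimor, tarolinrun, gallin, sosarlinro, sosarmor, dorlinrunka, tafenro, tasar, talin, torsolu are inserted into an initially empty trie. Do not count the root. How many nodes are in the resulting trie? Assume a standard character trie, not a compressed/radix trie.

65

Count nodes per top-level branch (shared prefixes stored once):
  'd'-branch (dorlinfen, dorlinrunka): 14 nodes
  'g'-branch (gallin): 6 nodes
  's'-branch (sosarlinro, sosarmor): 13 nodes
  't'-branch (tafenro, talin, taro, tarolinrun, tasar, tasarmimor, torsolu): 32 nodes
Sum: 65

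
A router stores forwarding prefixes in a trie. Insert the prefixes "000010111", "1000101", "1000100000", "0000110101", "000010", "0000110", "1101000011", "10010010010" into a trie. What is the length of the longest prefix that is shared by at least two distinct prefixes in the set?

7

Look for the deepest trie node that still has at least two words in its subtree.
e.g. "0000110" and "0000110101" share the prefix "0000110" of length 7; no pair shares a longer one.
Longest shared-prefix length: 7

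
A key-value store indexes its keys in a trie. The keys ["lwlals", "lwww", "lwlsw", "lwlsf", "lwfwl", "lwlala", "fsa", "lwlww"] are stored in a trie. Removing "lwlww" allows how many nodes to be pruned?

A node on "lwlww"'s path can go only if nothing else ends at it or branches off below it.
The suffix "ww" (2 nodes) is used only by "lwlww"; the node for "lwl" still has the child "a", so pruning stops there.
Nodes removed: 2

2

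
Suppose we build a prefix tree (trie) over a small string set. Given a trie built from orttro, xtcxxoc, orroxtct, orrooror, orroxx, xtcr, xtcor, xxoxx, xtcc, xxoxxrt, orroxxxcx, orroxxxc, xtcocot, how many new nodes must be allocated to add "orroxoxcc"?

"orrox" is already a path in the trie; the remaining "oxcc" must be added.
New nodes needed: |"orroxoxcc"| − 5 = 9 − 5 = 4.

4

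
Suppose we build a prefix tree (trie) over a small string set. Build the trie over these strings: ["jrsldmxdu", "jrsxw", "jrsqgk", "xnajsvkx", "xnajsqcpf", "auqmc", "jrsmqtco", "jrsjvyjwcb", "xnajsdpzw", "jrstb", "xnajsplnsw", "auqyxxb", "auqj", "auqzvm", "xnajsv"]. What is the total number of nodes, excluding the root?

62

For each word, the new-node count is its length minus the longest prefix already in the trie:
  "jrsldmxdu" → 9 new (j, r, s, l, d, m, x, d, u)
  "jrsxw" → prefix "jrs" already present; 2 new (x, w)
  "jrsqgk" → prefix "jrs" already present; 3 new (q, g, k)
  "xnajsvkx" → 8 new (x, n, a, j, s, v, k, x)
  "xnajsqcpf" → prefix "xnajs" already present; 4 new (q, c, p, f)
  "auqmc" → 5 new (a, u, q, m, c)
  "jrsmqtco" → prefix "jrs" already present; 5 new (m, q, t, c, o)
  "jrsjvyjwcb" → prefix "jrs" already present; 7 new (j, v, y, j, w, c, b)
  "xnajsdpzw" → prefix "xnajs" already present; 4 new (d, p, z, w)
  "jrstb" → prefix "jrs" already present; 2 new (t, b)
  "xnajsplnsw" → prefix "xnajs" already present; 5 new (p, l, n, s, w)
  "auqyxxb" → prefix "auq" already present; 4 new (y, x, x, b)
  "auqj" → prefix "auq" already present; 1 new (j)
  "auqzvm" → prefix "auq" already present; 3 new (z, v, m)
  "xnajsv" → prefix "xnajsv" already present; 0 new (none)
Total nodes = 9 + 2 + 3 + 8 + 4 + 5 + 5 + 7 + 4 + 2 + 5 + 4 + 1 + 3 + 0 = 62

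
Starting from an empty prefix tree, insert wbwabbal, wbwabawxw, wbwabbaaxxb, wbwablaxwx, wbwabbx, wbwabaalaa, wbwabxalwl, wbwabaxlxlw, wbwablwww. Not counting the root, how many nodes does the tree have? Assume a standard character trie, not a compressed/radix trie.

39

Count nodes per top-level branch (shared prefixes stored once):
  'w'-branch (wbwabaalaa, wbwabawxw, wbwabaxlxlw, wbwabbaaxxb, wbwabbal, wbwabbx, wbwablaxwx, wbwablwww, wbwabxalwl): 39 nodes
Sum: 39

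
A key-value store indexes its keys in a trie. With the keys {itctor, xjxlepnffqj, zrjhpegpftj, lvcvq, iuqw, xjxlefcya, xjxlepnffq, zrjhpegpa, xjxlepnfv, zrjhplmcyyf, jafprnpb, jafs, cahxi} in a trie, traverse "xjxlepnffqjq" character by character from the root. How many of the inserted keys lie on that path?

2

Check each prefix of "xjxlepnffqjq" against the stored set — each match is an end-marker on the path.
Prefixes of the query that are stored words: "xjxlepnffq", "xjxlepnffqj"
Count: 2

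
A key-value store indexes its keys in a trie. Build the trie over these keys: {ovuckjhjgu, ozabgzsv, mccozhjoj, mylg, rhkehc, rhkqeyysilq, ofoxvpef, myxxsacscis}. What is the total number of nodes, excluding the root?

Count nodes per top-level branch (shared prefixes stored once):
  'm'-branch (mccozhjoj, mylg, myxxsacscis): 21 nodes
  'o'-branch (ofoxvpef, ovuckjhjgu, ozabgzsv): 24 nodes
  'r'-branch (rhkehc, rhkqeyysilq): 14 nodes
Sum: 59

59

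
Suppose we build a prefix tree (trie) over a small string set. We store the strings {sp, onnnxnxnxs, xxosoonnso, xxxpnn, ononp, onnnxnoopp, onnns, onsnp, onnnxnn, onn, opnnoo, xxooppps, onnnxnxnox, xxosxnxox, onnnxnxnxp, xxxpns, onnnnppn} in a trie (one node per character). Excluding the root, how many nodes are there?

Insert word by word; a character creates a node only if that edge doesn't already exist:
  "sp" → 2 new (s, p)
  "onnnxnxnxs" → 10 new (o, n, n, n, x, n, x, n, x, s)
  "xxosoonnso" → 10 new (x, x, o, s, o, o, n, n, s, o)
  "xxxpnn" → prefix "xx" already present; 4 new (x, p, n, n)
  "ononp" → prefix "on" already present; 3 new (o, n, p)
  "onnnxnoopp" → prefix "onnnxn" already present; 4 new (o, o, p, p)
  "onnns" → prefix "onnn" already present; 1 new (s)
  "onsnp" → prefix "on" already present; 3 new (s, n, p)
  "onnnxnn" → prefix "onnnxn" already present; 1 new (n)
  "onn" → prefix "onn" already present; 0 new (none)
  "opnnoo" → prefix "o" already present; 5 new (p, n, n, o, o)
  "xxooppps" → prefix "xxo" already present; 5 new (o, p, p, p, s)
  "onnnxnxnox" → prefix "onnnxnxn" already present; 2 new (o, x)
  "xxosxnxox" → prefix "xxos" already present; 5 new (x, n, x, o, x)
  "onnnxnxnxp" → prefix "onnnxnxnx" already present; 1 new (p)
  "xxxpns" → prefix "xxxpn" already present; 1 new (s)
  "onnnnppn" → prefix "onnn" already present; 4 new (n, p, p, n)
Total nodes = 2 + 10 + 10 + 4 + 3 + 4 + 1 + 3 + 1 + 0 + 5 + 5 + 2 + 5 + 1 + 1 + 4 = 61

61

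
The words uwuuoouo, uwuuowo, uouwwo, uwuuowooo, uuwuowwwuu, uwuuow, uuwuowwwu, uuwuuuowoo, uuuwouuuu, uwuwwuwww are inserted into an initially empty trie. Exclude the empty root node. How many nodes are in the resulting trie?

45

Trace insertions, counting only characters that open a new branch:
  "uwuuoouo" → 8 new (u, w, u, u, o, o, u, o)
  "uwuuowo" → prefix "uwuuo" already present; 2 new (w, o)
  "uouwwo" → prefix "u" already present; 5 new (o, u, w, w, o)
  "uwuuowooo" → prefix "uwuuowo" already present; 2 new (o, o)
  "uuwuowwwuu" → prefix "u" already present; 9 new (u, w, u, o, w, w, w, u, u)
  "uwuuow" → prefix "uwuuow" already present; 0 new (none)
  "uuwuowwwu" → prefix "uuwuowwwu" already present; 0 new (none)
  "uuwuuuowoo" → prefix "uuwu" already present; 6 new (u, u, o, w, o, o)
  "uuuwouuuu" → prefix "uu" already present; 7 new (u, w, o, u, u, u, u)
  "uwuwwuwww" → prefix "uwu" already present; 6 new (w, w, u, w, w, w)
Total nodes = 8 + 2 + 5 + 2 + 9 + 0 + 0 + 6 + 7 + 6 = 45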